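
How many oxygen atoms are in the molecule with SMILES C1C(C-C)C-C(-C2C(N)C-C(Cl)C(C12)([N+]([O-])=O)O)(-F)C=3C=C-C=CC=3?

3

The symbol for oxygen appears 3 times in the SMILES.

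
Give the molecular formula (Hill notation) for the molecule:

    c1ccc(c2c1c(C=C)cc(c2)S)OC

C13H12OS

Heavy atoms from the SMILES: 13 C, 1 O, 1 S.
Implicit hydrogens by atom environment:
  5 × C (aromatic): 1 H each → 5
  5 × C (aromatic): no H
  1 × C: 3 H
  1 × C: 2 H
  1 × C: 1 H
  1 × O: no H
  1 × S: 1 H
  Total hydrogens = 12.
Molecular formula: C13H12OS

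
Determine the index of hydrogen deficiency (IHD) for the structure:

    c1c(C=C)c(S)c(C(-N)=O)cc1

6

Molecular formula from the SMILES: C9H9NOS.
DoU = (2C + 2 + N − H − X)/2 = (2·9 + 2 + 1 − 9 − 0)/2 = 12/2 = 6.
(Structurally: 1 ring(s) + 5 π bond(s) = 6.)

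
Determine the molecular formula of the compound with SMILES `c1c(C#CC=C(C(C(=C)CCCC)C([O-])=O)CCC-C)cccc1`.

Heavy atoms from the SMILES: 22 C, 2 O.
Implicit hydrogens by atom environment:
  7 × C: 2 H each → 14
  5 × C (aromatic): 1 H each → 5
  5 × C: no H
  2 × C: 3 H each → 6
  2 × C: 1 H each → 2
  1 × C (aromatic): no H
  1 × O: no H
  1 × O (charge -1): no H
  Total hydrogens = 27.
Net charge -1.
Molecular formula: C22H27O2-

C22H27O2-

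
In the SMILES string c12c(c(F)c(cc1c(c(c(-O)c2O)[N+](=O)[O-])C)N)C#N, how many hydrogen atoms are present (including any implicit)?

Hydrogens are implicit in SMILES; fill each atom to its normal valence:
  9 × C (aromatic): no H
  2 × O: 1 H each → 2
  1 × C: 3 H
  1 × C (aromatic): 1 H
  1 × C: no H
  1 × F: no H
  1 × N: 2 H
  1 × N (charge +1): no H
  1 × N: no H
  1 × O: no H
  1 × O (charge -1): no H
  Total hydrogens = 8.

8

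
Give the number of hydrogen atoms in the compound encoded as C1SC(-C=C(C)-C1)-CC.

Hydrogens are implicit in SMILES; fill each atom to its normal valence:
  3 × C: 2 H each → 6
  2 × C: 3 H each → 6
  2 × C: 1 H each → 2
  1 × C: no H
  1 × S: no H
  Total hydrogens = 14.

14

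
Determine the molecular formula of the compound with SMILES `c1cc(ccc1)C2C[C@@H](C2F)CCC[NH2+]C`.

Heavy atoms from the SMILES: 14 C, 1 F, 1 N.
Implicit hydrogens by atom environment:
  5 × C (aromatic): 1 H each → 5
  4 × C: 2 H each → 8
  3 × C: 1 H each → 3
  1 × C: 3 H
  1 × C (aromatic): no H
  1 × F: no H
  1 × N (charge +1): 2 H
  Total hydrogens = 21.
Net charge +1.
Molecular formula: C14H21FN+

C14H21FN+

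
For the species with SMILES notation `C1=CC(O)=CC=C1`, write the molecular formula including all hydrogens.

Heavy atoms from the SMILES: 6 C, 1 O.
Implicit hydrogens by atom environment:
  5 × C (aromatic): 1 H each → 5
  1 × C (aromatic): no H
  1 × O: 1 H
  Total hydrogens = 6.
Molecular formula: C6H6O

C6H6O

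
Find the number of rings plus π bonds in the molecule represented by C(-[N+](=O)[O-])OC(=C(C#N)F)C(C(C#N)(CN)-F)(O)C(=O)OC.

7

Molecular formula from the SMILES: C10H10F2N4O6.
DoU = (2C + 2 + N − H − X)/2 = (2·10 + 2 + 4 − 10 − 2)/2 = 14/2 = 7.
(Structurally: 0 ring(s) + 7 π bond(s) = 7.)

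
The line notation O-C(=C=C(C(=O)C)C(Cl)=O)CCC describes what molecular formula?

Heavy atoms from the SMILES: 9 C, 1 Cl, 3 O.
Implicit hydrogens by atom environment:
  5 × C: no H
  2 × C: 3 H each → 6
  2 × C: 2 H each → 4
  2 × O: no H
  1 × Cl: no H
  1 × O: 1 H
  Total hydrogens = 11.
Molecular formula: C9H11ClO3

C9H11ClO3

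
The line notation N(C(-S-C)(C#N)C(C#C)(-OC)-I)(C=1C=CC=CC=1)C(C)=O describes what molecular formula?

C15H15IN2O2S

Heavy atoms from the SMILES: 15 C, 1 I, 2 N, 2 O, 1 S.
Implicit hydrogens by atom environment:
  5 × C (aromatic): 1 H each → 5
  5 × C: no H
  3 × C: 3 H each → 9
  2 × N: no H
  2 × O: no H
  1 × C: 1 H
  1 × C (aromatic): no H
  1 × I: no H
  1 × S: no H
  Total hydrogens = 15.
Molecular formula: C15H15IN2O2S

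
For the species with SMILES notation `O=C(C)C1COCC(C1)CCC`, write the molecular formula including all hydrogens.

C10H18O2

Heavy atoms from the SMILES: 10 C, 2 O.
Implicit hydrogens by atom environment:
  5 × C: 2 H each → 10
  2 × C: 3 H each → 6
  2 × C: 1 H each → 2
  2 × O: no H
  1 × C: no H
  Total hydrogens = 18.
Molecular formula: C10H18O2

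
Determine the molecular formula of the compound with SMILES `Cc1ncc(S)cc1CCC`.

C9H13NS

Heavy atoms from the SMILES: 9 C, 1 N, 1 S.
Implicit hydrogens by atom environment:
  3 × C (aromatic): no H
  2 × C: 3 H each → 6
  2 × C: 2 H each → 4
  2 × C (aromatic): 1 H each → 2
  1 × N (aromatic): no H
  1 × S: 1 H
  Total hydrogens = 13.
Molecular formula: C9H13NS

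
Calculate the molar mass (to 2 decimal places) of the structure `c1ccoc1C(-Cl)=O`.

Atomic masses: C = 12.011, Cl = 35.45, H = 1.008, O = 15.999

130.53

Molecular formula: C5H3ClO2.
M = 5×12.011 + 1×35.45 + 3×1.008 + 2×15.999 = 130.53 g/mol.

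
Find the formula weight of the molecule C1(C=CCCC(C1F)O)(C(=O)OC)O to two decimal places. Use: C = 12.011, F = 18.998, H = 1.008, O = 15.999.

204.20

Molecular formula: C9H13FO4.
M = 9×12.011 + 1×18.998 + 13×1.008 + 4×15.999 = 204.20 g/mol.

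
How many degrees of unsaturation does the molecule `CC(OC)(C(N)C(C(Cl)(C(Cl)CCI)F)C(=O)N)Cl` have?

Molecular formula from the SMILES: C10H17Cl3FIN2O2.
DoU = (2C + 2 + N − H − X)/2 = (2·10 + 2 + 2 − 17 − 5)/2 = 2/2 = 1.
(Structurally: 0 ring(s) + 1 π bond(s) = 1.)

1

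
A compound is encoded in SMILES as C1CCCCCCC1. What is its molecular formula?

Heavy atoms from the SMILES: 8 C.
Implicit hydrogens by atom environment:
  8 × C: 2 H each → 16
  Total hydrogens = 16.
Molecular formula: C8H16

C8H16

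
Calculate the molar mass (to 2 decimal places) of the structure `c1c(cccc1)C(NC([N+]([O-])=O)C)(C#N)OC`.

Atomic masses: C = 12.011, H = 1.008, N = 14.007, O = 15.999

235.24

Molecular formula: C11H13N3O3.
M = 11×12.011 + 13×1.008 + 3×14.007 + 3×15.999 = 235.24 g/mol.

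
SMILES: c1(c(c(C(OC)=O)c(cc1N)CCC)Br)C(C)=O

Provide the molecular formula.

C13H16BrNO3

Heavy atoms from the SMILES: 1 Br, 13 C, 1 N, 3 O.
Implicit hydrogens by atom environment:
  5 × C (aromatic): no H
  3 × C: 3 H each → 9
  3 × O: no H
  2 × C: 2 H each → 4
  2 × C: no H
  1 × Br: no H
  1 × C (aromatic): 1 H
  1 × N: 2 H
  Total hydrogens = 16.
Molecular formula: C13H16BrNO3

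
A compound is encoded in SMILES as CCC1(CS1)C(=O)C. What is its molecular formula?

Heavy atoms from the SMILES: 6 C, 1 O, 1 S.
Implicit hydrogens by atom environment:
  2 × C: 3 H each → 6
  2 × C: 2 H each → 4
  2 × C: no H
  1 × O: no H
  1 × S: no H
  Total hydrogens = 10.
Molecular formula: C6H10OS

C6H10OS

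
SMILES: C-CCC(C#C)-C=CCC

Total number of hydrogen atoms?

Hydrogens are implicit in SMILES; fill each atom to its normal valence:
  4 × C: 1 H each → 4
  3 × C: 2 H each → 6
  2 × C: 3 H each → 6
  1 × C: no H
  Total hydrogens = 16.

16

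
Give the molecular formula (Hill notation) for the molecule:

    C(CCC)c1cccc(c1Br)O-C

Heavy atoms from the SMILES: 1 Br, 11 C, 1 O.
Implicit hydrogens by atom environment:
  3 × C: 2 H each → 6
  3 × C (aromatic): 1 H each → 3
  3 × C (aromatic): no H
  2 × C: 3 H each → 6
  1 × Br: no H
  1 × O: no H
  Total hydrogens = 15.
Molecular formula: C11H15BrO

C11H15BrO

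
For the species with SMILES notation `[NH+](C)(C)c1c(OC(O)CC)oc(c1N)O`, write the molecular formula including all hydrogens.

Heavy atoms from the SMILES: 9 C, 2 N, 4 O.
Implicit hydrogens by atom environment:
  4 × C (aromatic): no H
  3 × C: 3 H each → 9
  2 × O: 1 H each → 2
  1 × C: 2 H
  1 × C: 1 H
  1 × N: 2 H
  1 × N (charge +1): 1 H
  1 × O (aromatic): no H
  1 × O: no H
  Total hydrogens = 17.
Net charge +1.
Molecular formula: C9H17N2O4+

C9H17N2O4+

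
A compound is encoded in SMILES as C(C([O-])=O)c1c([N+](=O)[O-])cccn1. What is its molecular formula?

C7H5N2O4-

Heavy atoms from the SMILES: 7 C, 2 N, 4 O.
Implicit hydrogens by atom environment:
  3 × C (aromatic): 1 H each → 3
  2 × C (aromatic): no H
  2 × O: no H
  2 × O (charge -1): no H
  1 × C: 2 H
  1 × C: no H
  1 × N (aromatic): no H
  1 × N (charge +1): no H
  Total hydrogens = 5.
Net charge -1.
Molecular formula: C7H5N2O4-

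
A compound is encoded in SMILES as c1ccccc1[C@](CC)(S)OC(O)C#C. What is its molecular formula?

C12H14O2S

Heavy atoms from the SMILES: 12 C, 2 O, 1 S.
Implicit hydrogens by atom environment:
  5 × C (aromatic): 1 H each → 5
  2 × C: 1 H each → 2
  2 × C: no H
  1 × C: 3 H
  1 × C: 2 H
  1 × C (aromatic): no H
  1 × O: 1 H
  1 × O: no H
  1 × S: 1 H
  Total hydrogens = 14.
Molecular formula: C12H14O2S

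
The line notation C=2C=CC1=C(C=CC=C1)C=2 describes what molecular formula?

Heavy atoms from the SMILES: 10 C.
Implicit hydrogens by atom environment:
  8 × C (aromatic): 1 H each → 8
  2 × C (aromatic): no H
  Total hydrogens = 8.
Molecular formula: C10H8

C10H8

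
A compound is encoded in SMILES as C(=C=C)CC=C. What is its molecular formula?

C6H8

Heavy atoms from the SMILES: 6 C.
Implicit hydrogens by atom environment:
  3 × C: 2 H each → 6
  2 × C: 1 H each → 2
  1 × C: no H
  Total hydrogens = 8.
Molecular formula: C6H8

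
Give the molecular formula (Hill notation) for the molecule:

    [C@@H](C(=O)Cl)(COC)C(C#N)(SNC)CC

C9H15ClN2O2S

Heavy atoms from the SMILES: 9 C, 1 Cl, 2 N, 2 O, 1 S.
Implicit hydrogens by atom environment:
  3 × C: 3 H each → 9
  3 × C: no H
  2 × C: 2 H each → 4
  2 × O: no H
  1 × C: 1 H
  1 × Cl: no H
  1 × N: 1 H
  1 × N: no H
  1 × S: no H
  Total hydrogens = 15.
Molecular formula: C9H15ClN2O2S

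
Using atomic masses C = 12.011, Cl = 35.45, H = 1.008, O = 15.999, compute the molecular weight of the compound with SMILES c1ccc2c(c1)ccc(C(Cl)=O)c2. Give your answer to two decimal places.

Molecular formula: C11H7ClO.
M = 11×12.011 + 1×35.45 + 7×1.008 + 1×15.999 = 190.63 g/mol.

190.63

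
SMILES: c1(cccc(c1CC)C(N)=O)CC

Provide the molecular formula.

Heavy atoms from the SMILES: 11 C, 1 N, 1 O.
Implicit hydrogens by atom environment:
  3 × C (aromatic): 1 H each → 3
  3 × C (aromatic): no H
  2 × C: 3 H each → 6
  2 × C: 2 H each → 4
  1 × C: no H
  1 × N: 2 H
  1 × O: no H
  Total hydrogens = 15.
Molecular formula: C11H15NO

C11H15NO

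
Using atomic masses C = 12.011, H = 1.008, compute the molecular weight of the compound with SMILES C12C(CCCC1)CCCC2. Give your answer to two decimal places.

Molecular formula: C10H18.
M = 10×12.011 + 18×1.008 = 138.25 g/mol.

138.25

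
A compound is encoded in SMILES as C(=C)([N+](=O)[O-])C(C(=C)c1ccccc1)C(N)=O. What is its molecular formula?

Heavy atoms from the SMILES: 12 C, 2 N, 3 O.
Implicit hydrogens by atom environment:
  5 × C (aromatic): 1 H each → 5
  3 × C: no H
  2 × C: 2 H each → 4
  2 × O: no H
  1 × C: 1 H
  1 × C (aromatic): no H
  1 × N: 2 H
  1 × N (charge +1): no H
  1 × O (charge -1): no H
  Total hydrogens = 12.
Molecular formula: C12H12N2O3

C12H12N2O3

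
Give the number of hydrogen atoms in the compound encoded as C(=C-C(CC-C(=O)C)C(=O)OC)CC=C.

Hydrogens are implicit in SMILES; fill each atom to its normal valence:
  4 × C: 2 H each → 8
  4 × C: 1 H each → 4
  3 × O: no H
  2 × C: 3 H each → 6
  2 × C: no H
  Total hydrogens = 18.

18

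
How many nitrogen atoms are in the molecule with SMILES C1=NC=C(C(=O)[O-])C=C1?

1

The symbol for nitrogen appears 1 time in the SMILES.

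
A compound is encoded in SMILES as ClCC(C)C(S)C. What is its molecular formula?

Heavy atoms from the SMILES: 5 C, 1 Cl, 1 S.
Implicit hydrogens by atom environment:
  2 × C: 3 H each → 6
  2 × C: 1 H each → 2
  1 × C: 2 H
  1 × Cl: no H
  1 × S: 1 H
  Total hydrogens = 11.
Molecular formula: C5H11ClS

C5H11ClS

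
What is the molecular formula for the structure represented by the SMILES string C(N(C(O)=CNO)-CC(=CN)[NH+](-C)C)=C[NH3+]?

[C9H21N5O2]2+

Heavy atoms from the SMILES: 9 C, 5 N, 2 O.
Implicit hydrogens by atom environment:
  4 × C: 1 H each → 4
  2 × C: 3 H each → 6
  2 × C: no H
  2 × O: 1 H each → 2
  1 × C: 2 H
  1 × N (charge +1): 3 H
  1 × N: 2 H
  1 × N (charge +1): 1 H
  1 × N: 1 H
  1 × N: no H
  Total hydrogens = 21.
Net charge +2.
Molecular formula: [C9H21N5O2]2+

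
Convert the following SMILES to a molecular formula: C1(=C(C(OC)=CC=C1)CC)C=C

C11H14O

Heavy atoms from the SMILES: 11 C, 1 O.
Implicit hydrogens by atom environment:
  3 × C (aromatic): 1 H each → 3
  3 × C (aromatic): no H
  2 × C: 3 H each → 6
  2 × C: 2 H each → 4
  1 × C: 1 H
  1 × O: no H
  Total hydrogens = 14.
Molecular formula: C11H14O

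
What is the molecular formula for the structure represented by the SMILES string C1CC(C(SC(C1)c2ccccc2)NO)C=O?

C13H17NO2S

Heavy atoms from the SMILES: 13 C, 1 N, 2 O, 1 S.
Implicit hydrogens by atom environment:
  5 × C (aromatic): 1 H each → 5
  4 × C: 1 H each → 4
  3 × C: 2 H each → 6
  1 × C (aromatic): no H
  1 × N: 1 H
  1 × O: 1 H
  1 × O: no H
  1 × S: no H
  Total hydrogens = 17.
Molecular formula: C13H17NO2S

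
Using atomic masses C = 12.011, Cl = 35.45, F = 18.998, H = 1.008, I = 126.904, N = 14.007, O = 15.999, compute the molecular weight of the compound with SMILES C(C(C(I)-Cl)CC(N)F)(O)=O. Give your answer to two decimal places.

295.48

Molecular formula: C5H8ClFINO2.
M = 5×12.011 + 1×35.45 + 1×18.998 + 8×1.008 + 1×126.904 + 1×14.007 + 2×15.999 = 295.48 g/mol.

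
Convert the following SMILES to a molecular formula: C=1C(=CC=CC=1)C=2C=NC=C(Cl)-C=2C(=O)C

Heavy atoms from the SMILES: 13 C, 1 Cl, 1 N, 1 O.
Implicit hydrogens by atom environment:
  7 × C (aromatic): 1 H each → 7
  4 × C (aromatic): no H
  1 × C: 3 H
  1 × C: no H
  1 × Cl: no H
  1 × N (aromatic): no H
  1 × O: no H
  Total hydrogens = 10.
Molecular formula: C13H10ClNO

C13H10ClNO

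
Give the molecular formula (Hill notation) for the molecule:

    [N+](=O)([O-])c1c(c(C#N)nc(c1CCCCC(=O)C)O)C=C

Heavy atoms from the SMILES: 14 C, 3 N, 4 O.
Implicit hydrogens by atom environment:
  5 × C: 2 H each → 10
  5 × C (aromatic): no H
  2 × C: no H
  2 × O: no H
  1 × C: 3 H
  1 × C: 1 H
  1 × N (aromatic): no H
  1 × N (charge +1): no H
  1 × N: no H
  1 × O: 1 H
  1 × O (charge -1): no H
  Total hydrogens = 15.
Molecular formula: C14H15N3O4

C14H15N3O4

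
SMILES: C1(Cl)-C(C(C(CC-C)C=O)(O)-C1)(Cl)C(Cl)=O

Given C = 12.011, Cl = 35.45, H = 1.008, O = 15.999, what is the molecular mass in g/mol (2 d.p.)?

Molecular formula: C10H13Cl3O3.
M = 10×12.011 + 3×35.45 + 13×1.008 + 3×15.999 = 287.56 g/mol.

287.56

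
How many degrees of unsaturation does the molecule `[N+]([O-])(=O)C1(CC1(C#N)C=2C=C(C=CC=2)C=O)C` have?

Molecular formula from the SMILES: C12H10N2O3.
DoU = (2C + 2 + N − H − X)/2 = (2·12 + 2 + 2 − 10 − 0)/2 = 18/2 = 9.
(Structurally: 2 ring(s) + 7 π bond(s) = 9.)

9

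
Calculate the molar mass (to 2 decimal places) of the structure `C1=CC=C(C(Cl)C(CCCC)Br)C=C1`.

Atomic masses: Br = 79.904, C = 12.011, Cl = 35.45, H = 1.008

275.61

Molecular formula: C12H16BrCl.
M = 1×79.904 + 12×12.011 + 1×35.45 + 16×1.008 = 275.61 g/mol.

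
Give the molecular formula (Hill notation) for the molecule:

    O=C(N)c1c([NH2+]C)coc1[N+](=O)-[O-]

C6H8N3O4+

Heavy atoms from the SMILES: 6 C, 3 N, 4 O.
Implicit hydrogens by atom environment:
  3 × C (aromatic): no H
  2 × O: no H
  1 × C: 3 H
  1 × C (aromatic): 1 H
  1 × C: no H
  1 × N: 2 H
  1 × N (charge +1): 2 H
  1 × N (charge +1): no H
  1 × O (aromatic): no H
  1 × O (charge -1): no H
  Total hydrogens = 8.
Net charge +1.
Molecular formula: C6H8N3O4+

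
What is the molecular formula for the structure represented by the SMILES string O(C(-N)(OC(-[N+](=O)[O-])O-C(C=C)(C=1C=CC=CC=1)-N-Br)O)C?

C12H16BrN3O6

Heavy atoms from the SMILES: 1 Br, 12 C, 3 N, 6 O.
Implicit hydrogens by atom environment:
  5 × C (aromatic): 1 H each → 5
  4 × O: no H
  2 × C: 1 H each → 2
  2 × C: no H
  1 × Br: no H
  1 × C: 3 H
  1 × C: 2 H
  1 × C (aromatic): no H
  1 × N: 2 H
  1 × N: 1 H
  1 × N (charge +1): no H
  1 × O: 1 H
  1 × O (charge -1): no H
  Total hydrogens = 16.
Molecular formula: C12H16BrN3O6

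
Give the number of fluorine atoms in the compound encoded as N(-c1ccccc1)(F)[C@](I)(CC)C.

The symbol for fluorine appears 1 time in the SMILES.

1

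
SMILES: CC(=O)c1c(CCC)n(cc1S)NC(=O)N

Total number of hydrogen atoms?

Hydrogens are implicit in SMILES; fill each atom to its normal valence:
  3 × C (aromatic): no H
  2 × C: 3 H each → 6
  2 × C: 2 H each → 4
  2 × C: no H
  2 × O: no H
  1 × C (aromatic): 1 H
  1 × N: 2 H
  1 × N: 1 H
  1 × N (aromatic): no H
  1 × S: 1 H
  Total hydrogens = 15.

15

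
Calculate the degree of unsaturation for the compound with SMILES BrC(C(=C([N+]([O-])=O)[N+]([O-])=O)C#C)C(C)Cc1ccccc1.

9

Molecular formula from the SMILES: C14H13BrN2O4.
DoU = (2C + 2 + N − H − X)/2 = (2·14 + 2 + 2 − 13 − 1)/2 = 18/2 = 9.
(Structurally: 1 ring(s) + 8 π bond(s) = 9.)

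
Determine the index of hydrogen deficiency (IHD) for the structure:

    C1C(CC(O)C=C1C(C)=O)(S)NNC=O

4

Molecular formula from the SMILES: C9H14N2O3S.
DoU = (2C + 2 + N − H − X)/2 = (2·9 + 2 + 2 − 14 − 0)/2 = 8/2 = 4.
(Structurally: 1 ring(s) + 3 π bond(s) = 4.)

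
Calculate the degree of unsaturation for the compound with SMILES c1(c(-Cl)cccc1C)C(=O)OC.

Molecular formula from the SMILES: C9H9ClO2.
DoU = (2C + 2 + N − H − X)/2 = (2·9 + 2 + 0 − 9 − 1)/2 = 10/2 = 5.
(Structurally: 1 ring(s) + 4 π bond(s) = 5.)

5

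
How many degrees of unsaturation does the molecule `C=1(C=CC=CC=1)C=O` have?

Molecular formula from the SMILES: C7H6O.
DoU = (2C + 2 + N − H − X)/2 = (2·7 + 2 + 0 − 6 − 0)/2 = 10/2 = 5.
(Structurally: 1 ring(s) + 4 π bond(s) = 5.)

5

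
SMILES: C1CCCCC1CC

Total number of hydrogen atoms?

16

Hydrogens are implicit in SMILES; fill each atom to its normal valence:
  6 × C: 2 H each → 12
  1 × C: 3 H
  1 × C: 1 H
  Total hydrogens = 16.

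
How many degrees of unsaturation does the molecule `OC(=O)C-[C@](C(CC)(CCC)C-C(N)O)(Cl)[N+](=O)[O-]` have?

Molecular formula from the SMILES: C11H21ClN2O5.
DoU = (2C + 2 + N − H − X)/2 = (2·11 + 2 + 2 − 21 − 1)/2 = 4/2 = 2.
(Structurally: 0 ring(s) + 2 π bond(s) = 2.)

2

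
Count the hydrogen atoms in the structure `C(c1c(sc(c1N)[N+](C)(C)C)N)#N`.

Hydrogens are implicit in SMILES; fill each atom to its normal valence:
  4 × C (aromatic): no H
  3 × C: 3 H each → 9
  2 × N: 2 H each → 4
  1 × C: no H
  1 × N (charge +1): no H
  1 × N: no H
  1 × S (aromatic): no H
  Total hydrogens = 13.

13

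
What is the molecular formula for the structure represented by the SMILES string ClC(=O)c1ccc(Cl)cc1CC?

C9H8Cl2O

Heavy atoms from the SMILES: 9 C, 2 Cl, 1 O.
Implicit hydrogens by atom environment:
  3 × C (aromatic): 1 H each → 3
  3 × C (aromatic): no H
  2 × Cl: no H
  1 × C: 3 H
  1 × C: 2 H
  1 × C: no H
  1 × O: no H
  Total hydrogens = 8.
Molecular formula: C9H8Cl2O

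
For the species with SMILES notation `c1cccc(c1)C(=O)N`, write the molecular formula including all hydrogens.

C7H7NO

Heavy atoms from the SMILES: 7 C, 1 N, 1 O.
Implicit hydrogens by atom environment:
  5 × C (aromatic): 1 H each → 5
  1 × C (aromatic): no H
  1 × C: no H
  1 × N: 2 H
  1 × O: no H
  Total hydrogens = 7.
Molecular formula: C7H7NO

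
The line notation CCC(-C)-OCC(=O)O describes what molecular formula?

C6H12O3

Heavy atoms from the SMILES: 6 C, 3 O.
Implicit hydrogens by atom environment:
  2 × C: 3 H each → 6
  2 × C: 2 H each → 4
  2 × O: no H
  1 × C: 1 H
  1 × C: no H
  1 × O: 1 H
  Total hydrogens = 12.
Molecular formula: C6H12O3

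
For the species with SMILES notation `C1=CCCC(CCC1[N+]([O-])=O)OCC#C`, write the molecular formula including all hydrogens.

C11H15NO3

Heavy atoms from the SMILES: 11 C, 1 N, 3 O.
Implicit hydrogens by atom environment:
  5 × C: 2 H each → 10
  5 × C: 1 H each → 5
  2 × O: no H
  1 × C: no H
  1 × N (charge +1): no H
  1 × O (charge -1): no H
  Total hydrogens = 15.
Molecular formula: C11H15NO3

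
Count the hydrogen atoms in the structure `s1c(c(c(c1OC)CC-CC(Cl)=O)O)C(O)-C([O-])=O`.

12

Hydrogens are implicit in SMILES; fill each atom to its normal valence:
  4 × C (aromatic): no H
  3 × C: 2 H each → 6
  3 × O: no H
  2 × C: no H
  2 × O: 1 H each → 2
  1 × C: 3 H
  1 × C: 1 H
  1 × Cl: no H
  1 × O (charge -1): no H
  1 × S (aromatic): no H
  Total hydrogens = 12.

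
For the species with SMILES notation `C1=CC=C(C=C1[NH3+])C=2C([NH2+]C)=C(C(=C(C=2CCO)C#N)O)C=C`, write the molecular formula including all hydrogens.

Heavy atoms from the SMILES: 18 C, 3 N, 2 O.
Implicit hydrogens by atom environment:
  8 × C (aromatic): no H
  4 × C (aromatic): 1 H each → 4
  3 × C: 2 H each → 6
  2 × O: 1 H each → 2
  1 × C: 3 H
  1 × C: 1 H
  1 × C: no H
  1 × N (charge +1): 3 H
  1 × N (charge +1): 2 H
  1 × N: no H
  Total hydrogens = 21.
Net charge +2.
Molecular formula: [C18H21N3O2]2+

[C18H21N3O2]2+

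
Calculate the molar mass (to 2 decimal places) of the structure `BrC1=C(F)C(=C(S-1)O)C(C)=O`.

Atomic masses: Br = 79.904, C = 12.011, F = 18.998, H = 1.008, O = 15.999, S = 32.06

239.06

Molecular formula: C6H4BrFO2S.
M = 1×79.904 + 6×12.011 + 1×18.998 + 4×1.008 + 2×15.999 + 1×32.06 = 239.06 g/mol.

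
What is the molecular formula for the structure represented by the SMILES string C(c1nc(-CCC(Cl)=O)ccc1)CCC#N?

Heavy atoms from the SMILES: 12 C, 1 Cl, 2 N, 1 O.
Implicit hydrogens by atom environment:
  5 × C: 2 H each → 10
  3 × C (aromatic): 1 H each → 3
  2 × C (aromatic): no H
  2 × C: no H
  1 × Cl: no H
  1 × N (aromatic): no H
  1 × N: no H
  1 × O: no H
  Total hydrogens = 13.
Molecular formula: C12H13ClN2O

C12H13ClN2O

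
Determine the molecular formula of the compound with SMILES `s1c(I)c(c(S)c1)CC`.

C6H7IS2

Heavy atoms from the SMILES: 6 C, 1 I, 2 S.
Implicit hydrogens by atom environment:
  3 × C (aromatic): no H
  1 × C: 3 H
  1 × C: 2 H
  1 × C (aromatic): 1 H
  1 × I: no H
  1 × S: 1 H
  1 × S (aromatic): no H
  Total hydrogens = 7.
Molecular formula: C6H7IS2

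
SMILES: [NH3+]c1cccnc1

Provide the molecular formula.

Heavy atoms from the SMILES: 5 C, 2 N.
Implicit hydrogens by atom environment:
  4 × C (aromatic): 1 H each → 4
  1 × C (aromatic): no H
  1 × N (charge +1): 3 H
  1 × N (aromatic): no H
  Total hydrogens = 7.
Net charge +1.
Molecular formula: C5H7N2+

C5H7N2+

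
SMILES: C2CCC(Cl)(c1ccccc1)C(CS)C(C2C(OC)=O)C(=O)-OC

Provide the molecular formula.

C18H23ClO4S

Heavy atoms from the SMILES: 18 C, 1 Cl, 4 O, 1 S.
Implicit hydrogens by atom environment:
  5 × C (aromatic): 1 H each → 5
  4 × C: 2 H each → 8
  4 × O: no H
  3 × C: 1 H each → 3
  3 × C: no H
  2 × C: 3 H each → 6
  1 × C (aromatic): no H
  1 × Cl: no H
  1 × S: 1 H
  Total hydrogens = 23.
Molecular formula: C18H23ClO4S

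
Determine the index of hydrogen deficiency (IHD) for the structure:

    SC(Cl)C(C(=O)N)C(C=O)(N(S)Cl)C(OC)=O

3

Molecular formula from the SMILES: C7H10Cl2N2O4S2.
DoU = (2C + 2 + N − H − X)/2 = (2·7 + 2 + 2 − 10 − 2)/2 = 6/2 = 3.
(Structurally: 0 ring(s) + 3 π bond(s) = 3.)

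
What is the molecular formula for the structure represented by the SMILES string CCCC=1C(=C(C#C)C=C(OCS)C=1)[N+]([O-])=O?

Heavy atoms from the SMILES: 12 C, 1 N, 3 O, 1 S.
Implicit hydrogens by atom environment:
  4 × C (aromatic): no H
  3 × C: 2 H each → 6
  2 × C (aromatic): 1 H each → 2
  2 × O: no H
  1 × C: 3 H
  1 × C: 1 H
  1 × C: no H
  1 × N (charge +1): no H
  1 × O (charge -1): no H
  1 × S: 1 H
  Total hydrogens = 13.
Molecular formula: C12H13NO3S

C12H13NO3S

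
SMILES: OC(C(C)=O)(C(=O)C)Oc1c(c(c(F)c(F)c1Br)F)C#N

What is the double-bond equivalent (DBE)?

8

Molecular formula from the SMILES: C12H7BrF3NO4.
DoU = (2C + 2 + N − H − X)/2 = (2·12 + 2 + 1 − 7 − 4)/2 = 16/2 = 8.
(Structurally: 1 ring(s) + 7 π bond(s) = 8.)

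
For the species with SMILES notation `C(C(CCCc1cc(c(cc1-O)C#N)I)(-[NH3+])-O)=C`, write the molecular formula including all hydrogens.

C13H16IN2O2+

Heavy atoms from the SMILES: 13 C, 1 I, 2 N, 2 O.
Implicit hydrogens by atom environment:
  4 × C: 2 H each → 8
  4 × C (aromatic): no H
  2 × C (aromatic): 1 H each → 2
  2 × C: no H
  2 × O: 1 H each → 2
  1 × C: 1 H
  1 × I: no H
  1 × N (charge +1): 3 H
  1 × N: no H
  Total hydrogens = 16.
Net charge +1.
Molecular formula: C13H16IN2O2+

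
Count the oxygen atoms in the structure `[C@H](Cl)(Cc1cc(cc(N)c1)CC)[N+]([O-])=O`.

2

The symbol for oxygen appears 2 times in the SMILES.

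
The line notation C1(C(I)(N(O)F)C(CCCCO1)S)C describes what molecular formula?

Heavy atoms from the SMILES: 8 C, 1 F, 1 I, 1 N, 2 O, 1 S.
Implicit hydrogens by atom environment:
  4 × C: 2 H each → 8
  2 × C: 1 H each → 2
  1 × C: 3 H
  1 × C: no H
  1 × F: no H
  1 × I: no H
  1 × N: no H
  1 × O: 1 H
  1 × O: no H
  1 × S: 1 H
  Total hydrogens = 15.
Molecular formula: C8H15FINO2S

C8H15FINO2S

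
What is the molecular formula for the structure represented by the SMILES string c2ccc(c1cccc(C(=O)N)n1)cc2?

C12H10N2O

Heavy atoms from the SMILES: 12 C, 2 N, 1 O.
Implicit hydrogens by atom environment:
  8 × C (aromatic): 1 H each → 8
  3 × C (aromatic): no H
  1 × C: no H
  1 × N: 2 H
  1 × N (aromatic): no H
  1 × O: no H
  Total hydrogens = 10.
Molecular formula: C12H10N2O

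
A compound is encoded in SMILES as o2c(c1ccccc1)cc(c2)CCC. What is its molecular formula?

C13H14O

Heavy atoms from the SMILES: 13 C, 1 O.
Implicit hydrogens by atom environment:
  7 × C (aromatic): 1 H each → 7
  3 × C (aromatic): no H
  2 × C: 2 H each → 4
  1 × C: 3 H
  1 × O (aromatic): no H
  Total hydrogens = 14.
Molecular formula: C13H14O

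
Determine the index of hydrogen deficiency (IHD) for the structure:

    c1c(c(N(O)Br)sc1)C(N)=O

Molecular formula from the SMILES: C5H5BrN2O2S.
DoU = (2C + 2 + N − H − X)/2 = (2·5 + 2 + 2 − 5 − 1)/2 = 8/2 = 4.
(Structurally: 1 ring(s) + 3 π bond(s) = 4.)

4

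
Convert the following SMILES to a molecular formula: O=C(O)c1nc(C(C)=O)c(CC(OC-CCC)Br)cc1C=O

Heavy atoms from the SMILES: 1 Br, 15 C, 1 N, 5 O.
Implicit hydrogens by atom environment:
  4 × C: 2 H each → 8
  4 × C (aromatic): no H
  4 × O: no H
  2 × C: 3 H each → 6
  2 × C: 1 H each → 2
  2 × C: no H
  1 × Br: no H
  1 × C (aromatic): 1 H
  1 × N (aromatic): no H
  1 × O: 1 H
  Total hydrogens = 18.
Molecular formula: C15H18BrNO5

C15H18BrNO5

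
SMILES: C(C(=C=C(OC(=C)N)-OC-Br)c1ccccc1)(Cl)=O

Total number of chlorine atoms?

The symbol for chlorine appears 1 time in the SMILES.

1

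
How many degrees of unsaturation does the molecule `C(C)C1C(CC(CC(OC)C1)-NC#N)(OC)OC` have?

3

Molecular formula from the SMILES: C13H24N2O3.
DoU = (2C + 2 + N − H − X)/2 = (2·13 + 2 + 2 − 24 − 0)/2 = 6/2 = 3.
(Structurally: 1 ring(s) + 2 π bond(s) = 3.)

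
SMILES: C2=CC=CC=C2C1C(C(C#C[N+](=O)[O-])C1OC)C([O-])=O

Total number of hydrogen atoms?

12

Hydrogens are implicit in SMILES; fill each atom to its normal valence:
  5 × C (aromatic): 1 H each → 5
  4 × C: 1 H each → 4
  3 × C: no H
  3 × O: no H
  2 × O (charge -1): no H
  1 × C: 3 H
  1 × C (aromatic): no H
  1 × N (charge +1): no H
  Total hydrogens = 12.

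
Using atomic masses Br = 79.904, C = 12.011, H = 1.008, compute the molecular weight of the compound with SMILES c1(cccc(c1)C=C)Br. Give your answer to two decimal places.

183.05

Molecular formula: C8H7Br.
M = 1×79.904 + 8×12.011 + 7×1.008 = 183.05 g/mol.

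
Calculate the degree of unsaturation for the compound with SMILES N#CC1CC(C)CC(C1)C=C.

4

Molecular formula from the SMILES: C10H15N.
DoU = (2C + 2 + N − H − X)/2 = (2·10 + 2 + 1 − 15 − 0)/2 = 8/2 = 4.
(Structurally: 1 ring(s) + 3 π bond(s) = 4.)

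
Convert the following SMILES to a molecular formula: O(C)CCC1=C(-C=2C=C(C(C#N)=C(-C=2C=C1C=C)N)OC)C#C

C19H18N2O2

Heavy atoms from the SMILES: 19 C, 2 N, 2 O.
Implicit hydrogens by atom environment:
  8 × C (aromatic): no H
  3 × C: 2 H each → 6
  2 × C: 3 H each → 6
  2 × C (aromatic): 1 H each → 2
  2 × C: 1 H each → 2
  2 × C: no H
  2 × O: no H
  1 × N: 2 H
  1 × N: no H
  Total hydrogens = 18.
Molecular formula: C19H18N2O2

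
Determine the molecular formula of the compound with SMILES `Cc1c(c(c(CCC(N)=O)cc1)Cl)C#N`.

C11H11ClN2O

Heavy atoms from the SMILES: 11 C, 1 Cl, 2 N, 1 O.
Implicit hydrogens by atom environment:
  4 × C (aromatic): no H
  2 × C: 2 H each → 4
  2 × C (aromatic): 1 H each → 2
  2 × C: no H
  1 × C: 3 H
  1 × Cl: no H
  1 × N: 2 H
  1 × N: no H
  1 × O: no H
  Total hydrogens = 11.
Molecular formula: C11H11ClN2O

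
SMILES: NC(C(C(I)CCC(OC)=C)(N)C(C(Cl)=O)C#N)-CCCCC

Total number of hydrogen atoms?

Hydrogens are implicit in SMILES; fill each atom to its normal valence:
  7 × C: 2 H each → 14
  4 × C: no H
  3 × C: 1 H each → 3
  2 × C: 3 H each → 6
  2 × N: 2 H each → 4
  2 × O: no H
  1 × Cl: no H
  1 × I: no H
  1 × N: no H
  Total hydrogens = 27.

27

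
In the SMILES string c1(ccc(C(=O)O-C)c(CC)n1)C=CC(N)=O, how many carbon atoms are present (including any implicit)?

12

The symbol for carbon appears 12 times in the SMILES. Lowercase c denotes aromatic carbon and counts toward C.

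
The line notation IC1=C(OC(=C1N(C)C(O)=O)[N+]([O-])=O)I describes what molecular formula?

Heavy atoms from the SMILES: 6 C, 2 I, 2 N, 5 O.
Implicit hydrogens by atom environment:
  4 × C (aromatic): no H
  2 × I: no H
  2 × O: no H
  1 × C: 3 H
  1 × C: no H
  1 × N (charge +1): no H
  1 × N: no H
  1 × O: 1 H
  1 × O (aromatic): no H
  1 × O (charge -1): no H
  Total hydrogens = 4.
Molecular formula: C6H4I2N2O5

C6H4I2N2O5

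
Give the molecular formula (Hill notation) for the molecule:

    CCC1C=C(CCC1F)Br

C8H12BrF

Heavy atoms from the SMILES: 1 Br, 8 C, 1 F.
Implicit hydrogens by atom environment:
  3 × C: 2 H each → 6
  3 × C: 1 H each → 3
  1 × Br: no H
  1 × C: 3 H
  1 × C: no H
  1 × F: no H
  Total hydrogens = 12.
Molecular formula: C8H12BrF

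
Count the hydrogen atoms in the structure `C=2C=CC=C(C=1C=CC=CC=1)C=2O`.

10

Hydrogens are implicit in SMILES; fill each atom to its normal valence:
  9 × C (aromatic): 1 H each → 9
  3 × C (aromatic): no H
  1 × O: 1 H
  Total hydrogens = 10.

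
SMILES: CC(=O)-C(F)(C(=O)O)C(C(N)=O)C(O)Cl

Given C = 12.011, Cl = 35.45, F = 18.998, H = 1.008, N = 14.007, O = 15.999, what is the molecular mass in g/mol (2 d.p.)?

Molecular formula: C7H9ClFNO5.
M = 7×12.011 + 1×35.45 + 1×18.998 + 9×1.008 + 1×14.007 + 5×15.999 = 241.60 g/mol.

241.60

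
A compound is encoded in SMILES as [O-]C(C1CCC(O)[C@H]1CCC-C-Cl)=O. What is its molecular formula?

Heavy atoms from the SMILES: 10 C, 1 Cl, 3 O.
Implicit hydrogens by atom environment:
  6 × C: 2 H each → 12
  3 × C: 1 H each → 3
  1 × C: no H
  1 × Cl: no H
  1 × O: 1 H
  1 × O: no H
  1 × O (charge -1): no H
  Total hydrogens = 16.
Net charge -1.
Molecular formula: C10H16ClO3-

C10H16ClO3-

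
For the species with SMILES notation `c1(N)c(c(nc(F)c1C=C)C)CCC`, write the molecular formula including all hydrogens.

C11H15FN2

Heavy atoms from the SMILES: 11 C, 1 F, 2 N.
Implicit hydrogens by atom environment:
  5 × C (aromatic): no H
  3 × C: 2 H each → 6
  2 × C: 3 H each → 6
  1 × C: 1 H
  1 × F: no H
  1 × N: 2 H
  1 × N (aromatic): no H
  Total hydrogens = 15.
Molecular formula: C11H15FN2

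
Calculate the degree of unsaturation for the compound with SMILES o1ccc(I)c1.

3

Molecular formula from the SMILES: C4H3IO.
DoU = (2C + 2 + N − H − X)/2 = (2·4 + 2 + 0 − 3 − 1)/2 = 6/2 = 3.
(Structurally: 1 ring(s) + 2 π bond(s) = 3.)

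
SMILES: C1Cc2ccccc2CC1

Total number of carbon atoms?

10

The symbol for carbon appears 10 times in the SMILES. Lowercase c denotes aromatic carbon and counts toward C.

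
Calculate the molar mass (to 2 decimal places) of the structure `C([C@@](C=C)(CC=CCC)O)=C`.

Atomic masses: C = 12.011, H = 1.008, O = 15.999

152.24

Molecular formula: C10H16O.
M = 10×12.011 + 16×1.008 + 1×15.999 = 152.24 g/mol.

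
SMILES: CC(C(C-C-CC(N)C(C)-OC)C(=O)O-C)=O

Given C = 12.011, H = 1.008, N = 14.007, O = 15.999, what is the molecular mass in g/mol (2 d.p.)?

245.32

Molecular formula: C12H23NO4.
M = 12×12.011 + 23×1.008 + 1×14.007 + 4×15.999 = 245.32 g/mol.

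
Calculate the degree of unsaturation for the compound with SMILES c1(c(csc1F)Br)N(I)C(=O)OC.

Molecular formula from the SMILES: C6H4BrFINO2S.
DoU = (2C + 2 + N − H − X)/2 = (2·6 + 2 + 1 − 4 − 3)/2 = 8/2 = 4.
(Structurally: 1 ring(s) + 3 π bond(s) = 4.)

4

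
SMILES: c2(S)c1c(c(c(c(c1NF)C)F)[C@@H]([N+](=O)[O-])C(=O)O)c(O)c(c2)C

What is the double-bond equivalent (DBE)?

9

Molecular formula from the SMILES: C14H12F2N2O5S.
DoU = (2C + 2 + N − H − X)/2 = (2·14 + 2 + 2 − 12 − 2)/2 = 18/2 = 9.
(Structurally: 2 ring(s) + 7 π bond(s) = 9.)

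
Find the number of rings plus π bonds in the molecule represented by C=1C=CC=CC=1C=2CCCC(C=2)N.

Molecular formula from the SMILES: C12H15N.
DoU = (2C + 2 + N − H − X)/2 = (2·12 + 2 + 1 − 15 − 0)/2 = 12/2 = 6.
(Structurally: 2 ring(s) + 4 π bond(s) = 6.)

6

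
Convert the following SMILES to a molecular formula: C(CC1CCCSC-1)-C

Heavy atoms from the SMILES: 8 C, 1 S.
Implicit hydrogens by atom environment:
  6 × C: 2 H each → 12
  1 × C: 3 H
  1 × C: 1 H
  1 × S: no H
  Total hydrogens = 16.
Molecular formula: C8H16S

C8H16S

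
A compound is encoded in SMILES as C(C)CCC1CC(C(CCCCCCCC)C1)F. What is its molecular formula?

C17H33F

Heavy atoms from the SMILES: 17 C, 1 F.
Implicit hydrogens by atom environment:
  12 × C: 2 H each → 24
  3 × C: 1 H each → 3
  2 × C: 3 H each → 6
  1 × F: no H
  Total hydrogens = 33.
Molecular formula: C17H33F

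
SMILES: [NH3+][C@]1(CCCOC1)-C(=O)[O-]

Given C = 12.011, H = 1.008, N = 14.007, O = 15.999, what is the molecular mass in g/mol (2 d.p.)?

Molecular formula: C6H11NO3.
M = 6×12.011 + 11×1.008 + 1×14.007 + 3×15.999 = 145.16 g/mol.

145.16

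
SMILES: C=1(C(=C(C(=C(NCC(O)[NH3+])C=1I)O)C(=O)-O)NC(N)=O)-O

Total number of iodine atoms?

The symbol for iodine appears 1 time in the SMILES.

1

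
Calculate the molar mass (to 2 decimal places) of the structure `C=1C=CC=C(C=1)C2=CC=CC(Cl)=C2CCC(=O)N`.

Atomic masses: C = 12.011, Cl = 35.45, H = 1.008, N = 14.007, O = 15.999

259.73

Molecular formula: C15H14ClNO.
M = 15×12.011 + 1×35.45 + 14×1.008 + 1×14.007 + 1×15.999 = 259.73 g/mol.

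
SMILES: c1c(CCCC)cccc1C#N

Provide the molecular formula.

C11H13N

Heavy atoms from the SMILES: 11 C, 1 N.
Implicit hydrogens by atom environment:
  4 × C (aromatic): 1 H each → 4
  3 × C: 2 H each → 6
  2 × C (aromatic): no H
  1 × C: 3 H
  1 × C: no H
  1 × N: no H
  Total hydrogens = 13.
Molecular formula: C11H13N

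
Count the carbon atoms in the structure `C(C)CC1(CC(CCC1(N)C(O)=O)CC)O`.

12

The symbol for carbon appears 12 times in the SMILES.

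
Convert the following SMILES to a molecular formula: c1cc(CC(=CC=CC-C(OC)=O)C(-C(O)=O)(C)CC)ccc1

Heavy atoms from the SMILES: 19 C, 4 O.
Implicit hydrogens by atom environment:
  5 × C (aromatic): 1 H each → 5
  4 × C: no H
  3 × C: 3 H each → 9
  3 × C: 2 H each → 6
  3 × C: 1 H each → 3
  3 × O: no H
  1 × C (aromatic): no H
  1 × O: 1 H
  Total hydrogens = 24.
Molecular formula: C19H24O4

C19H24O4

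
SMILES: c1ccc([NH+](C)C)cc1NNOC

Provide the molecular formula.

Heavy atoms from the SMILES: 9 C, 3 N, 1 O.
Implicit hydrogens by atom environment:
  4 × C (aromatic): 1 H each → 4
  3 × C: 3 H each → 9
  2 × C (aromatic): no H
  2 × N: 1 H each → 2
  1 × N (charge +1): 1 H
  1 × O: no H
  Total hydrogens = 16.
Net charge +1.
Molecular formula: C9H16N3O+

C9H16N3O+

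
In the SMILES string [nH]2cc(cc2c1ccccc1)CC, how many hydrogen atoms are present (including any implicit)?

Hydrogens are implicit in SMILES; fill each atom to its normal valence:
  7 × C (aromatic): 1 H each → 7
  3 × C (aromatic): no H
  1 × C: 3 H
  1 × C: 2 H
  1 × N (aromatic): 1 H
  Total hydrogens = 13.

13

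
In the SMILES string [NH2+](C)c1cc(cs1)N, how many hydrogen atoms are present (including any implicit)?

Hydrogens are implicit in SMILES; fill each atom to its normal valence:
  2 × C (aromatic): 1 H each → 2
  2 × C (aromatic): no H
  1 × C: 3 H
  1 × N: 2 H
  1 × N (charge +1): 2 H
  1 × S (aromatic): no H
  Total hydrogens = 9.

9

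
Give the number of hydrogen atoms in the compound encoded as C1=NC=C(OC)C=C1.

7

Hydrogens are implicit in SMILES; fill each atom to its normal valence:
  4 × C (aromatic): 1 H each → 4
  1 × C: 3 H
  1 × C (aromatic): no H
  1 × N (aromatic): no H
  1 × O: no H
  Total hydrogens = 7.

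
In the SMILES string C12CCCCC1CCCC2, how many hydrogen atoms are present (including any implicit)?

18

Hydrogens are implicit in SMILES; fill each atom to its normal valence:
  8 × C: 2 H each → 16
  2 × C: 1 H each → 2
  Total hydrogens = 18.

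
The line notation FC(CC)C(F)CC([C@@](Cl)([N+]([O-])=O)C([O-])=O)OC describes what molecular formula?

C9H13ClF2NO5-

Heavy atoms from the SMILES: 9 C, 1 Cl, 2 F, 1 N, 5 O.
Implicit hydrogens by atom environment:
  3 × C: 1 H each → 3
  3 × O: no H
  2 × C: 3 H each → 6
  2 × C: 2 H each → 4
  2 × C: no H
  2 × F: no H
  2 × O (charge -1): no H
  1 × Cl: no H
  1 × N (charge +1): no H
  Total hydrogens = 13.
Net charge -1.
Molecular formula: C9H13ClF2NO5-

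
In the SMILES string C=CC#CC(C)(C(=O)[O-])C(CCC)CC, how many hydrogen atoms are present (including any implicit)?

19

Hydrogens are implicit in SMILES; fill each atom to its normal valence:
  4 × C: 2 H each → 8
  4 × C: no H
  3 × C: 3 H each → 9
  2 × C: 1 H each → 2
  1 × O: no H
  1 × O (charge -1): no H
  Total hydrogens = 19.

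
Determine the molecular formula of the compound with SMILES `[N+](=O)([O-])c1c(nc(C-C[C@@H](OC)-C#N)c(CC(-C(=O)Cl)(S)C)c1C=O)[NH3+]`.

Heavy atoms from the SMILES: 15 C, 1 Cl, 4 N, 5 O, 1 S.
Implicit hydrogens by atom environment:
  5 × C (aromatic): no H
  4 × O: no H
  3 × C: 2 H each → 6
  3 × C: no H
  2 × C: 3 H each → 6
  2 × C: 1 H each → 2
  1 × Cl: no H
  1 × N (charge +1): 3 H
  1 × N (aromatic): no H
  1 × N (charge +1): no H
  1 × N: no H
  1 × O (charge -1): no H
  1 × S: 1 H
  Total hydrogens = 18.
Net charge +1.
Molecular formula: C15H18ClN4O5S+

C15H18ClN4O5S+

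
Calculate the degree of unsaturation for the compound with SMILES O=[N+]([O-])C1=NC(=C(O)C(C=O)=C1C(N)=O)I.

Molecular formula from the SMILES: C7H4IN3O5.
DoU = (2C + 2 + N − H − X)/2 = (2·7 + 2 + 3 − 4 − 1)/2 = 14/2 = 7.
(Structurally: 1 ring(s) + 6 π bond(s) = 7.)

7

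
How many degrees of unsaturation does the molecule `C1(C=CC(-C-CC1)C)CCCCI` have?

2

Molecular formula from the SMILES: C12H21I.
DoU = (2C + 2 + N − H − X)/2 = (2·12 + 2 + 0 − 21 − 1)/2 = 4/2 = 2.
(Structurally: 1 ring(s) + 1 π bond(s) = 2.)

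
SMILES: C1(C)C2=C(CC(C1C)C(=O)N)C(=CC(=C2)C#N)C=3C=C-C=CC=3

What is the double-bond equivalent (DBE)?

Molecular formula from the SMILES: C20H20N2O.
DoU = (2C + 2 + N − H − X)/2 = (2·20 + 2 + 2 − 20 − 0)/2 = 24/2 = 12.
(Structurally: 3 ring(s) + 9 π bond(s) = 12.)

12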